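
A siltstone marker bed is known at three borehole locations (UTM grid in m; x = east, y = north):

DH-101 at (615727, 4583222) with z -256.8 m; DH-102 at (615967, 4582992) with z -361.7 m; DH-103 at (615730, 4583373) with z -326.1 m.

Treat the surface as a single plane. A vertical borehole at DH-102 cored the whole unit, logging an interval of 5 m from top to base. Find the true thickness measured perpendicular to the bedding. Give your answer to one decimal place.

3.6 m

Let the plane be z = a·x + b·y + c.
DH-102−DH-101: 240a − 230b = −104.9;  DH-103−DH-101: 3a + 151b = −69.3.
Solving gives a = −0.86052, b = −0.44184.
|∇z| = √(a²+b²) = 0.96732, so dip δ = arctan(0.96732) = 44.05°.
True thickness = vertical thickness × cos δ = 5 × cos 44.05° = 3.6 m.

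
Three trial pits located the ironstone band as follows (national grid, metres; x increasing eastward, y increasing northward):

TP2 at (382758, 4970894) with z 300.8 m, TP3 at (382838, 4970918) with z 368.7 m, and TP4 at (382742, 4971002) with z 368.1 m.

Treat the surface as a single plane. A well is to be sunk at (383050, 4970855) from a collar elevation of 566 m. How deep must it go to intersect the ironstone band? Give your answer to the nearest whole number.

Two edge vectors: TP2→TP3 = (80, 24, 67.9), TP2→TP4 = (-16, 108, 67.3).
Normal n = (TP2→TP3) × (TP2→TP4) = (-5718, -6470.4, 9024).
So ∂z/∂x = −n_x/n_z = 0.63364362 and ∂z/∂y = −n_y/n_z = 0.71702128.
Intercept c from TP2: 300.8 − 242532.16 − 3564236.76 = −3806468.13.
At (383050, 4970855): z_contact = 242717.2 + 3564208.8 − 3806468.13 = 457.9 m.
Depth below ground = 566 − 457.9 = 108 m.

108 m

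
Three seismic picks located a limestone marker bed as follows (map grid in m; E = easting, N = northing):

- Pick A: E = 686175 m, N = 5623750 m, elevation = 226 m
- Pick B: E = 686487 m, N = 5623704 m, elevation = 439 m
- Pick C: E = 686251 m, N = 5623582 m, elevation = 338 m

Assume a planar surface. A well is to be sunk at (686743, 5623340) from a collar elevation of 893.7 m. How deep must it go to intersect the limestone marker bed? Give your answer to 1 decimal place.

Two edge vectors: Pick A→Pick B = (312, -46, 213), Pick A→Pick C = (76, -168, 112).
Normal n = (Pick A→Pick B) × (Pick A→Pick C) = (30632, -18756, -48920).
So ∂z/∂E = −n_x/n_z = 0.626165168 and ∂z/∂N = −n_y/n_z = −0.383401472.
Intercept c from Pick A: 226 − 429658.88 + 2156154.03 = 1726721.14.
At (686743, 5623340): z_contact = 430014.55 − 2155996.83 + 1726721.14 = 738.86 m.
Depth below ground = 893.7 − 738.86 = 154.8 m.

154.8 m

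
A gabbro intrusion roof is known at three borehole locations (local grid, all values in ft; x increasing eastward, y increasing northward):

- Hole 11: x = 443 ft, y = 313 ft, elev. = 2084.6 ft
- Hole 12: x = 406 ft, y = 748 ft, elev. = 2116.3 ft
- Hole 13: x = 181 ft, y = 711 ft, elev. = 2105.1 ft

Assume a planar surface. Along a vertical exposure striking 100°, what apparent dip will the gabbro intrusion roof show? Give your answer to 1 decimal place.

Two edge vectors: Hole 11→Hole 12 = (-37, 435, 31.7), Hole 11→Hole 13 = (-262, 398, 20.5).
Normal n = (Hole 11→Hole 12) × (Hole 11→Hole 13) = (-3699.1, -7546.9, 99244).
So ∂z/∂x = −n_x/n_z = 0.03727 and ∂z/∂y = −n_y/n_z = 0.07604.
Unit vector along 100° is (sin 100°, cos 100°) = (0.9848, -0.1736).
Slope in that direction = a·(0.9848) + b·(-0.1736) = 0.02350.
Apparent dip = arctan|0.02350| = 1.3° (true dip is 4.8°, so apparent ≤ true as expected).

1.3°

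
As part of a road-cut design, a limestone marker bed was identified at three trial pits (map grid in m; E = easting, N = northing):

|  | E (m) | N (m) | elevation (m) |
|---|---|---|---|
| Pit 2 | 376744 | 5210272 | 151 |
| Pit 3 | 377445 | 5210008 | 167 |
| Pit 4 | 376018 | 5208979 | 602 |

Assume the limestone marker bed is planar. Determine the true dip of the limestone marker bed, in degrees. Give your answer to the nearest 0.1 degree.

Let the plane be z = a·E + b·N + c.
Pit 3−Pit 2: 701a − 264b = 16;  Pit 4−Pit 2: −726a − 1293b = 451.
Solving gives a = −0.08959, b = −0.29850.
Gradient magnitude |∇z| = √(a² + b²) = √(0.00803 + 0.08910) = 0.31165.
True dip = arctan(0.31165) = 17.3°, dipping toward NNE (azimuth ≈ 017°).

17.3°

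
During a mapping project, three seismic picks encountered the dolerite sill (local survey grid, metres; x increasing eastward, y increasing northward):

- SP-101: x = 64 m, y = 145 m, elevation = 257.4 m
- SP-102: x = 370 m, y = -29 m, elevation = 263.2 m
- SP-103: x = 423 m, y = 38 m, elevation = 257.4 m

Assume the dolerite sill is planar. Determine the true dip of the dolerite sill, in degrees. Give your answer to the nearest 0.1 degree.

Two edge vectors: SP-101→SP-102 = (306, -174, 5.8), SP-101→SP-103 = (359, -107, 0).
Normal n = (SP-101→SP-102) × (SP-101→SP-103) = (620.6, 2082.2, 29724).
So ∂z/∂x = −n_x/n_z = −0.02088 and ∂z/∂y = −n_y/n_z = −0.07005.
Gradient magnitude |∇z| = √(a² + b²) = √(0.00044 + 0.00491) = 0.07310.
True dip = arctan(0.07310) = 4.2°, dipping toward NNE (azimuth ≈ 017°).

4.2°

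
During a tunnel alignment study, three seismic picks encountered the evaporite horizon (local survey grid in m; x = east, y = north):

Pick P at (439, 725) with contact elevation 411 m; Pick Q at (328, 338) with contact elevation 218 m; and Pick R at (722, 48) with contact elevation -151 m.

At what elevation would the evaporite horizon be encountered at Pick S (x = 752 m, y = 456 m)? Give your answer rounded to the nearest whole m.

93 m

Let the plane be z = a·x + b·y + c.
Pick Q−Pick P: −111a − 387b = −193;  Pick R−Pick P: 283a − 677b = −562.
Solving gives a = −0.47021, b = 0.63357.
Then c = 411 − a·439 − b·725 = 158.08.
At (752, 456): z = −353.6 + 288.9 + 158.08 = 93.4 m.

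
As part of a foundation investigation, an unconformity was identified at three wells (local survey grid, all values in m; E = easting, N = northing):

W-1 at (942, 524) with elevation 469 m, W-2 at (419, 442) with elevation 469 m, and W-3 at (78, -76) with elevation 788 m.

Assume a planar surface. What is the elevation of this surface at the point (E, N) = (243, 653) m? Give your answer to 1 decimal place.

305.2 m

Two edge vectors: W-1→W-2 = (-523, -82, 0), W-1→W-3 = (-864, -600, 319).
Normal n = (W-1→W-2) × (W-1→W-3) = (-26158, 166837, 242952).
So ∂z/∂E = −n_x/n_z = 0.10767 and ∂z/∂N = −n_y/n_z = −0.68671.
Intercept c from W-1: 469 − 101.42 + 359.83 = 727.41.
At (243, 653): z = 26.2 − 448.4 + 727.41 = 305.2 m.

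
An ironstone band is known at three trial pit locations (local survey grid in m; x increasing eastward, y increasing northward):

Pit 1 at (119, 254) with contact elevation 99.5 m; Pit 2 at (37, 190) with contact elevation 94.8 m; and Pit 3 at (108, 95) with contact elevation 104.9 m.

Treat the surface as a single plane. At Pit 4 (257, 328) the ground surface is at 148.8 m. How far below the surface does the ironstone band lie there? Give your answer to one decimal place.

40.0 m

Let the plane be z = a·x + b·y + c.
Pit 2−Pit 1: −82a − 64b = −4.7;  Pit 3−Pit 1: −11a − 159b = 5.4.
Solving gives a = 0.08861, b = −0.04009.
Then c = 99.5 − a·119 − b·254 = 99.14.
At (257, 328): z_contact = 22.77 − 13.15 + 99.14 = 108.76 m.
Depth below ground = 148.8 − 108.76 = 40.0 m.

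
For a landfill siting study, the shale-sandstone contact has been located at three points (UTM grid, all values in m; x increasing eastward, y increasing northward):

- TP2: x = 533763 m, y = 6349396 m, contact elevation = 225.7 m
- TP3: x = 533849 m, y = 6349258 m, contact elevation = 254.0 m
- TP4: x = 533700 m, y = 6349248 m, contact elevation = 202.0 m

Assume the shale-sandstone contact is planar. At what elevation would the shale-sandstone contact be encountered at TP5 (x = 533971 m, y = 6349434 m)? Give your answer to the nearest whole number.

299 m

Let the plane be z = a·x + b·y + c.
TP3−TP2: 86a − 138b = 28.3;  TP4−TP2: −63a − 148b = −23.7.
Solving gives a = 0.34819345, b = 0.01191765.
Then c = 225.7 − a·533763 − b·6349396 = −261296.99.
At (533971, 6349434): z = 185925.2 + 75670.4 − 261296.99 = 298.6 m.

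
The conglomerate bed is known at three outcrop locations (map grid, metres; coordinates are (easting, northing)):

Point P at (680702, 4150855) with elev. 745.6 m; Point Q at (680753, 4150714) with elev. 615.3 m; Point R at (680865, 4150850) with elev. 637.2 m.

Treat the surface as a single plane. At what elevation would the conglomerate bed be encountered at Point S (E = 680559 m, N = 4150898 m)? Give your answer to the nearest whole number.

Let the plane be z = a·E + b·N + c.
Point Q−Point P: 51a − 141b = −130.3;  Point R−Point P: 163a − 5b = −108.4.
Solving gives a = −0.64382700, b = 0.69123988.
Then c = 745.6 − a·680702 − b·4150855 = −2430236.59.
At (680559, 4150898): z = −438162.3 + 2869266.2 − 2430236.59 = 867.4 m.

867 m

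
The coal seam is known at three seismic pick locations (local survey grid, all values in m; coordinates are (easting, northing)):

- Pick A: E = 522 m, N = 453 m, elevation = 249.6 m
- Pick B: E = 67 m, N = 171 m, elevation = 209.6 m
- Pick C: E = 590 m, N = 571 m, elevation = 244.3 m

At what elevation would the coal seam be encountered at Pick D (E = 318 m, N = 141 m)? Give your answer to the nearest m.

259 m

Two edge vectors: Pick A→Pick B = (-455, -282, -40), Pick A→Pick C = (68, 118, -5.3).
Normal n = (Pick A→Pick B) × (Pick A→Pick C) = (6214.6, -5131.5, -34514).
So ∂z/∂E = −n_x/n_z = 0.18006 and ∂z/∂N = −n_y/n_z = −0.14868.
Intercept c from Pick A: 249.6 − 93.99 + 67.35 = 222.96.
At (318, 141): z = 57.3 − 21.0 + 222.96 = 259.3 m.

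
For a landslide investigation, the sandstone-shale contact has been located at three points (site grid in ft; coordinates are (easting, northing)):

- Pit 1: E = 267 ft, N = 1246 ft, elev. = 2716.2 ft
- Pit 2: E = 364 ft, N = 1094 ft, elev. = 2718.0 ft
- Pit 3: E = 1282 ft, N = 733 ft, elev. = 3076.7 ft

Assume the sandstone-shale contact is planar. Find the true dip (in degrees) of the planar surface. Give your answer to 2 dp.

Let the plane be z = a·E + b·N + c.
Pit 2−Pit 1: 97a − 152b = 1.8;  Pit 3−Pit 1: 1015a − 513b = 360.5.
Solving gives a = 0.51543, b = 0.31709.
Gradient magnitude |∇z| = √(a² + b²) = √(0.26567 + 0.10054) = 0.60516.
True dip = arctan(0.60516) = 31.18°, dipping toward WSW (azimuth ≈ 238°).

31.18°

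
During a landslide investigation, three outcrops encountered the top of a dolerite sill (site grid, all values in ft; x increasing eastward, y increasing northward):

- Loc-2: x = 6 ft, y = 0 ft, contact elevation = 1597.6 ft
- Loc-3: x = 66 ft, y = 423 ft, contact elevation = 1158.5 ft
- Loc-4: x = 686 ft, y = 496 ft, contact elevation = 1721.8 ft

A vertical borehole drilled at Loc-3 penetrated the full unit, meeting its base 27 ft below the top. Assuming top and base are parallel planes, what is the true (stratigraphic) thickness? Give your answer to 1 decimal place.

Two edge vectors: Loc-2→Loc-3 = (60, 423, -439.1), Loc-2→Loc-4 = (680, 496, 124.2).
Normal n = (Loc-2→Loc-3) × (Loc-2→Loc-4) = (270330.2, -306040, -257880).
So ∂z/∂x = −n_x/n_z = 1.04828 and ∂z/∂y = −n_y/n_z = −1.18675.
|∇z| = √(a²+b²) = 1.58344, so dip δ = arctan(1.58344) = 57.73°.
True thickness = vertical thickness × cos δ = 27 × cos 57.73° = 14.4 ft.

14.4 ft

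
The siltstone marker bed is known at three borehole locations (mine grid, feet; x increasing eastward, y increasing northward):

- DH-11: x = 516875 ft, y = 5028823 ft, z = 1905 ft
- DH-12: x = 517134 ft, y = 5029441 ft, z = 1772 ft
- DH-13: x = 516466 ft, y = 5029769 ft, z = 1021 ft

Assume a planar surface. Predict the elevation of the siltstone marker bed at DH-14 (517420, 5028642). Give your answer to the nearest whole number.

2468 ft

Let the plane be z = a·x + b·y + c.
DH-12−DH-11: 259a + 618b = −133;  DH-13−DH-11: −409a + 946b = −884.
Solving gives a = 0.84474543, b = −0.56923797.
Then c = 1905 − a·516875 − b·5028823 = 2427874.21.
At (517420, 5028642): z = 437088.2 − 2862494.0 + 2427874.21 = 2468.4 ft.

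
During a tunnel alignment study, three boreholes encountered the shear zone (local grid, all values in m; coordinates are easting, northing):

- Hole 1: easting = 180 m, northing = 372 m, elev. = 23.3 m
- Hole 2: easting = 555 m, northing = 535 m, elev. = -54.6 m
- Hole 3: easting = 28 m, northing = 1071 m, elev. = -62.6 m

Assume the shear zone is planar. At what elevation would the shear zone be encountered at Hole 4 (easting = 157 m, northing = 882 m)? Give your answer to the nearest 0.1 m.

-51.8 m

Let the plane be z = a·easting + b·northing + c.
Hole 2−Hole 1: 375a + 163b = −77.9;  Hole 3−Hole 1: −152a + 699b = −85.9.
Solving gives a = −0.140991, b = −0.153549.
Then c = 23.3 − a·180 − b·372 = 105.80.
At (157, 882): z = −22.1 − 135.4 + 105.80 = -51.8 m.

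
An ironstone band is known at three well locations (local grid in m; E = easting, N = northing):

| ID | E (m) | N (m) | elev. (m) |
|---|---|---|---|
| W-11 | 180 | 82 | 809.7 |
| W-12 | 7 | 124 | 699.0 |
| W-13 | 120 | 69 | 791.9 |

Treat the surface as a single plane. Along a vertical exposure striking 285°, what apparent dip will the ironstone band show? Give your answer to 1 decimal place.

Two edge vectors: W-11→W-12 = (-173, 42, -110.7), W-11→W-13 = (-60, -13, -17.8).
Normal n = (W-11→W-12) × (W-11→W-13) = (-2186.7, 3562.6, 4769).
So ∂z/∂E = −n_x/n_z = 0.45852 and ∂z/∂N = −n_y/n_z = −0.74703.
Unit vector along 285° is (sin 285°, cos 285°) = (-0.9659, 0.2588).
Slope in that direction = a·(-0.9659) + b·(0.2588) = −0.63625.
Apparent dip = arctan|0.63625| = 32.5° (true dip is 41.2°, so apparent ≤ true as expected).

32.5°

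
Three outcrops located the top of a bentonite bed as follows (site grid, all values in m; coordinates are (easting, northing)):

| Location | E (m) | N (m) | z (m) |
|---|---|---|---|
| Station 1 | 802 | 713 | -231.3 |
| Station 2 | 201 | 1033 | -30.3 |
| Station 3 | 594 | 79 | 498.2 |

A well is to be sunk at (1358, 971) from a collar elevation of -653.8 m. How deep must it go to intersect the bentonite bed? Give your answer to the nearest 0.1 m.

Let the plane be z = a·E + b·N + c.
Station 2−Station 1: −601a + 320b = 201;  Station 3−Station 1: −208a − 634b = 729.5.
Solving gives a = −0.806253, b = −0.886119.
Then c = -231.3 − a·802 − b·713 = 1047.12.
At (1358, 971): z_contact = −1094.89 − 860.42 + 1047.12 = -908.20 m.
Depth below ground = -653.8 − (-908.20) = 254.4 m.

254.4 m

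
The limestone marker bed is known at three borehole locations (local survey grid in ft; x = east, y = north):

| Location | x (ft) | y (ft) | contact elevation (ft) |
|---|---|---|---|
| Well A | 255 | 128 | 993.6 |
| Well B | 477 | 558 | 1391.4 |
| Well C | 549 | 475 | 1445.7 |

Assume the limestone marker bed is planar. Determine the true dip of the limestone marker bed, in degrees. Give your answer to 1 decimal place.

50.0°

Two edge vectors: Well A→Well B = (222, 430, 397.8), Well A→Well C = (294, 347, 452.1).
Normal n = (Well A→Well B) × (Well A→Well C) = (56366.4, 16587, -49386).
So ∂z/∂x = −n_x/n_z = 1.14134 and ∂z/∂y = −n_y/n_z = 0.33586.
Gradient magnitude |∇z| = √(a² + b²) = √(1.30267 + 0.11280) = 1.18974.
True dip = arctan(1.18974) = 50.0°, dipping toward WSW (azimuth ≈ 254°).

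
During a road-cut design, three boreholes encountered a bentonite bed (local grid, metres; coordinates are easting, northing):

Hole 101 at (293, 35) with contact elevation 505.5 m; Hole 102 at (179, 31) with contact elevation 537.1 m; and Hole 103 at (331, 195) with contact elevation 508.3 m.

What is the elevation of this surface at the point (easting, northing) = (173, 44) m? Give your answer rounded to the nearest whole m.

540 m

Two edge vectors: Hole 101→Hole 102 = (-114, -4, 31.6), Hole 101→Hole 103 = (38, 160, 2.8).
Normal n = (Hole 101→Hole 102) × (Hole 101→Hole 103) = (-5067.2, 1520, -18088).
So ∂z/∂easting = −n_x/n_z = −0.28014 and ∂z/∂northing = −n_y/n_z = 0.08403.
Intercept c from Hole 101: 505.5 + 82.08 − 2.94 = 584.64.
At (173, 44): z = −48.5 + 3.7 + 584.64 = 539.9 m.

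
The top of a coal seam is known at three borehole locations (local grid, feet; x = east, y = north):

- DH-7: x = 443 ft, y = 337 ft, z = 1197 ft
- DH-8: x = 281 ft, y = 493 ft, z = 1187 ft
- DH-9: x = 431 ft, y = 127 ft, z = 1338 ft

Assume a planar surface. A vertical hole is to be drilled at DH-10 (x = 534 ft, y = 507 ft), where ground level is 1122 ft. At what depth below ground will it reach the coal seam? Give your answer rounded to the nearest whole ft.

Let the plane be z = a·x + b·y + c.
DH-8−DH-7: −162a + 156b = −10;  DH-9−DH-7: −12a − 210b = 141.
Solving gives a = −0.55433, b = −0.63975.
Then c = 1197 − a·443 − b·337 = 1658.16.
At (534, 507): z_contact = −296.0 − 324.4 + 1658.16 = 1037.8 ft.
Depth below ground = 1122 − 1037.8 = 84 ft.

84 ft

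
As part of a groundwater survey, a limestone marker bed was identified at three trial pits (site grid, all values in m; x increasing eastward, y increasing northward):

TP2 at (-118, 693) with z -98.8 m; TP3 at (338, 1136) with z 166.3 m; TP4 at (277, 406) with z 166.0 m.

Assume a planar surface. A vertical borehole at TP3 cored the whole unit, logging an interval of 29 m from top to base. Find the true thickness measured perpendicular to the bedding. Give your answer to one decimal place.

Let the plane be z = a·x + b·y + c.
TP3−TP2: 456a + 443b = 265.1;  TP4−TP2: 395a − 287b = 264.8.
Solving gives a = 0.63229, b = −0.05242.
|∇z| = √(a²+b²) = 0.63446, so dip δ = arctan(0.63446) = 32.39°.
True thickness = vertical thickness × cos δ = 29 × cos 32.39° = 24.5 m.

24.5 m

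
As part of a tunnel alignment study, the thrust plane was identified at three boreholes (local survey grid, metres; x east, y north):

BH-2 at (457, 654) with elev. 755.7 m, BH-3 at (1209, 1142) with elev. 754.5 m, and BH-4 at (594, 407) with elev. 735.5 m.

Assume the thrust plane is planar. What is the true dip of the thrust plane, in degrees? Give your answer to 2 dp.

Two edge vectors: BH-2→BH-3 = (752, 488, -1.2), BH-2→BH-4 = (137, -247, -20.2).
Normal n = (BH-2→BH-3) × (BH-2→BH-4) = (-10154, 15026, -252600).
So ∂z/∂x = −n_x/n_z = −0.04020 and ∂z/∂y = −n_y/n_z = 0.05949.
Gradient magnitude |∇z| = √(a² + b²) = √(0.00162 + 0.00354) = 0.07179.
True dip = arctan(0.07179) = 4.11°, dipping toward SE (azimuth ≈ 146°).

4.11°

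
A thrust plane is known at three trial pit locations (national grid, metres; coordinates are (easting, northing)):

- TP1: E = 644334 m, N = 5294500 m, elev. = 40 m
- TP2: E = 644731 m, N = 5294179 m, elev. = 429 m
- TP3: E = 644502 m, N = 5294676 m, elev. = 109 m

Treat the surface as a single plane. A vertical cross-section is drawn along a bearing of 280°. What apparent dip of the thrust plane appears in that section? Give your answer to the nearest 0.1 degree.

Let the plane be z = a·E + b·N + c.
TP2−TP1: 397a − 321b = 389;  TP3−TP1: 168a + 176b = 69.
Solving gives a = 0.73193, b = −0.30662.
Unit vector along 280° is (sin 280°, cos 280°) = (-0.9848, 0.1736).
Slope in that direction = a·(-0.9848) + b·(0.1736) = −0.77405.
Apparent dip = arctan|0.77405| = 37.7° (true dip is 38.4°, so apparent ≤ true as expected).

37.7°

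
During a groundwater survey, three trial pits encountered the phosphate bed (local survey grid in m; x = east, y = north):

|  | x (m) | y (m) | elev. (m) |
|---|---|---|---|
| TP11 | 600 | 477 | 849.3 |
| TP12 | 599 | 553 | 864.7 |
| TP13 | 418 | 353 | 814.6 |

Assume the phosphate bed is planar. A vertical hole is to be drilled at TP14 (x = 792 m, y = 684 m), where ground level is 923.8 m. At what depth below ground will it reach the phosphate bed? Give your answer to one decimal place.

22.4 m

Two edge vectors: TP11→TP12 = (-1, 76, 15.4), TP11→TP13 = (-182, -124, -34.7).
Normal n = (TP11→TP12) × (TP11→TP13) = (-727.6, -2837.5, 13956).
So ∂z/∂x = −n_x/n_z = 0.05214 and ∂z/∂y = −n_y/n_z = 0.20332.
Intercept c from TP11: 849.3 − 31.28 − 96.98 = 721.04.
At (792, 684): z_contact = 41.29 + 139.07 + 721.04 = 901.40 m.
Depth below ground = 923.8 − 901.40 = 22.4 m.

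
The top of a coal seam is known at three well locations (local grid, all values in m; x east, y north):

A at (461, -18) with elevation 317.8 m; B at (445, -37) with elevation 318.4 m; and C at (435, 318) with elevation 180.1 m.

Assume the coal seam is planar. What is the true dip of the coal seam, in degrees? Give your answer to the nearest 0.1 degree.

29.2°

Let the plane be z = a·x + b·y + c.
B−A: −16a − 19b = 0.6;  C−A: −26a + 336b = −137.7.
Solving gives a = 0.41136, b = −0.37799.
Gradient magnitude |∇z| = √(a² + b²) = √(0.16922 + 0.14288) = 0.55866.
True dip = arctan(0.55866) = 29.2°, dipping toward NW (azimuth ≈ 313°).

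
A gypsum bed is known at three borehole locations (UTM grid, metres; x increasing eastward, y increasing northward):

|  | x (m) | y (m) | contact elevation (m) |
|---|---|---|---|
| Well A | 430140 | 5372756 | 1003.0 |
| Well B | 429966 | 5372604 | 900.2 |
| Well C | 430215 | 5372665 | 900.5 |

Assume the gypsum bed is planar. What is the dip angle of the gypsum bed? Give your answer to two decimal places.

43.99°

Two edge vectors: Well A→Well B = (-174, -152, -102.8), Well A→Well C = (75, -91, -102.5).
Normal n = (Well A→Well B) × (Well A→Well C) = (6225.2, -25545, 27234).
So ∂z/∂x = −n_x/n_z = −0.22858 and ∂z/∂y = −n_y/n_z = 0.93798.
Gradient magnitude |∇z| = √(a² + b²) = √(0.05225 + 0.87981) = 0.96543.
True dip = arctan(0.96543) = 43.99°, dipping toward SSE (azimuth ≈ 166°).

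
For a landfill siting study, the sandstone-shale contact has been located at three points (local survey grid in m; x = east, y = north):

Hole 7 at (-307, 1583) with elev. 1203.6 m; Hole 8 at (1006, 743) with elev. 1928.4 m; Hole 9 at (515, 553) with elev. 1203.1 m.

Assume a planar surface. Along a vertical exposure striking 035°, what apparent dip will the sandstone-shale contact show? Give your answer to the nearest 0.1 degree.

Let the plane be z = a·x + b·y + c.
Hole 8−Hole 7: 1313a − 840b = 724.8;  Hole 9−Hole 7: 822a − 1030b = −0.5.
Solving gives a = 1.12850, b = 0.90109.
Unit vector along 035° is (sin 35°, cos 35°) = (0.5736, 0.8192).
Slope in that direction = a·(0.5736) + b·(0.8192) = 1.38541.
Apparent dip = arctan|1.38541| = 54.2° (true dip is 55.3°, so apparent ≤ true as expected).

54.2°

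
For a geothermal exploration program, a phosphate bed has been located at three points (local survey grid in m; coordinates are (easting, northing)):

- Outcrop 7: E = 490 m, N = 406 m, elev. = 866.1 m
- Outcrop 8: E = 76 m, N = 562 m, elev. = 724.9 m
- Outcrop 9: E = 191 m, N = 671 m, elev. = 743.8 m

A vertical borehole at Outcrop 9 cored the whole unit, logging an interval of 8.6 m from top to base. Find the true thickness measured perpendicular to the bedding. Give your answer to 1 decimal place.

8.2 m

Let the plane be z = a·E + b·N + c.
Outcrop 8−Outcrop 7: −414a + 156b = −141.2;  Outcrop 9−Outcrop 7: −299a + 265b = −122.3.
Solving gives a = 0.29079, b = −0.13341.
|∇z| = √(a²+b²) = 0.31993, so dip δ = arctan(0.31993) = 17.74°.
True thickness = vertical thickness × cos δ = 8.6 × cos 17.74° = 8.2 m.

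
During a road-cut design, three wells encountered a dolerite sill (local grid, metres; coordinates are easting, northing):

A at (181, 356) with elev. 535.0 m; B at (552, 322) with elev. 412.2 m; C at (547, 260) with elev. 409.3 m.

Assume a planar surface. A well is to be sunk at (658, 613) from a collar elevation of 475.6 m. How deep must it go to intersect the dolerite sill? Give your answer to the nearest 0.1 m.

76.6 m

Two edge vectors: A→B = (371, -34, -122.8), A→C = (366, -96, -125.7).
Normal n = (A→B) × (A→C) = (-7515, 1689.9, -23172).
So ∂z/∂easting = −n_x/n_z = −0.32431 and ∂z/∂northing = −n_y/n_z = 0.07293.
Intercept c from A: 535 + 58.70 − 25.96 = 567.74.
At (658, 613): z_contact = −213.40 + 44.71 + 567.74 = 399.04 m.
Depth below ground = 475.6 − 399.04 = 76.6 m.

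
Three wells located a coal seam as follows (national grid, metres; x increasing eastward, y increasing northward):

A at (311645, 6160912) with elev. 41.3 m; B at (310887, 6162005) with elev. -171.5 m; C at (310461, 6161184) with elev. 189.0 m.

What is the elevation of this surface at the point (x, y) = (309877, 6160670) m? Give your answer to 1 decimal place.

478.7 m

Let the plane be z = a·x + b·y + c.
B−A: −758a + 1093b = −212.8;  C−A: −1184a + 272b = 147.7.
Solving gives a = −0.201590627, b = −0.334497434.
Then c = 41.3 − a·311645 − b·6160912 = 2123675.26.
At (309877, 6160670): z = −62468.3 − 2060728.3 + 2123675.26 = 478.7 m.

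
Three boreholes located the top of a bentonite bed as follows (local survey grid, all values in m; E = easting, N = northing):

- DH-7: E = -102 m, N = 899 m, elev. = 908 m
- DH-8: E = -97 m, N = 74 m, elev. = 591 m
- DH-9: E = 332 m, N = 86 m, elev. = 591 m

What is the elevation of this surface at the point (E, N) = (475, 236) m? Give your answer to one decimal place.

Two edge vectors: DH-7→DH-8 = (5, -825, -317), DH-7→DH-9 = (434, -813, -317).
Normal n = (DH-7→DH-8) × (DH-7→DH-9) = (3804, -135993, 353985).
So ∂z/∂E = −n_x/n_z = −0.01075 and ∂z/∂N = −n_y/n_z = 0.38418.
Intercept c from DH-7: 908 − 1.10 − 345.38 = 561.53.
At (475, 236): z = −5.1 + 90.7 + 561.53 = 647.1 m.

647.1 m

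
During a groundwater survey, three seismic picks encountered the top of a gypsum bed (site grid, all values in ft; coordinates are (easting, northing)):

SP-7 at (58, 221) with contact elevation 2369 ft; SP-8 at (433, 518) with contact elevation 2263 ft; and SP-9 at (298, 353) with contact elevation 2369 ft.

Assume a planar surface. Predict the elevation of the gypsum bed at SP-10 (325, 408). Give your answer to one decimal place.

Let the plane be z = a·E + b·N + c.
SP-8−SP-7: 375a + 297b = −106;  SP-9−SP-7: 240a + 132b = 0.
Solving gives a = 0.64242, b = −1.16804.
Then c = 2369 − a·58 − b·221 = 2589.88.
At (325, 408): z = 208.8 − 476.6 + 2589.88 = 2322.1 ft.

2322.1 ft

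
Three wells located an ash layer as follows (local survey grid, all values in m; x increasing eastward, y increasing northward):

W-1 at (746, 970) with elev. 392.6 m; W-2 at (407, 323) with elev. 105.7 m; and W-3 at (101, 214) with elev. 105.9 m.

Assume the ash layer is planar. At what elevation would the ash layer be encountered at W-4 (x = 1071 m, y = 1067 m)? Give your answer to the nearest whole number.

Let the plane be z = a·x + b·y + c.
W-2−W-1: −339a − 647b = −286.9;  W-3−W-1: −645a − 756b = −286.7.
Solving gives a = −0.19500, b = 0.54560.
Then c = 392.6 − a·746 − b·970 = 8.84.
At (1071, 1067): z = −208.8 + 582.2 + 8.84 = 382.1 m.

382 m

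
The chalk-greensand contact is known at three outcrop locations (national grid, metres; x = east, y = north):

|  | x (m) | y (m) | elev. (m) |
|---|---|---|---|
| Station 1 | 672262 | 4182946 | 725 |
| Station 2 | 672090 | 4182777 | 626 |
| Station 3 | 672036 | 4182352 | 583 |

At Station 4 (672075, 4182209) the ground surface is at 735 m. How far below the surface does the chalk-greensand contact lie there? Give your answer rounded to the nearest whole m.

Two edge vectors: Station 1→Station 2 = (-172, -169, -99), Station 1→Station 3 = (-226, -594, -142).
Normal n = (Station 1→Station 2) × (Station 1→Station 3) = (-34808, -2050, 63974).
So ∂z/∂x = −n_x/n_z = 0.54409604 and ∂z/∂y = −n_y/n_z = 0.03204427.
Intercept c from Station 1: 725 − 365775.09 − 134039.44 = −499089.53.
At (672075, 4182209): z_contact = 365673.3 + 134015.8 − 499089.53 = 599.6 m.
Depth below ground = 735 − 599.6 = 135 m.

135 m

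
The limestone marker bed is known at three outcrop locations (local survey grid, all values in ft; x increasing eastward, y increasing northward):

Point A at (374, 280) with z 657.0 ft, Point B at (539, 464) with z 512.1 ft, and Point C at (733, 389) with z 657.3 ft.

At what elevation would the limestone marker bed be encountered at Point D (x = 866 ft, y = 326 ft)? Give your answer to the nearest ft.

Let the plane be z = a·x + b·y + c.
Point B−Point A: 165a + 184b = −144.9;  Point C−Point A: 359a + 109b = 0.3.
Solving gives a = 0.32971, b = −1.08316.
Then c = 657 − a·374 − b·280 = 836.97.
At (866, 326): z = 285.5 − 353.1 + 836.97 = 769.4 ft.

769 ft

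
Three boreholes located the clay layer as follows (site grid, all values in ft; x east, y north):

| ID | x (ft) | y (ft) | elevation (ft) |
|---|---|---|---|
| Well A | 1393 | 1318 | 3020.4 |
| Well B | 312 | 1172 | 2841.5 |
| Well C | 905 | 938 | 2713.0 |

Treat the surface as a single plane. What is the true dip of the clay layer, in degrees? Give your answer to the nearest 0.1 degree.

35.9°

Let the plane be z = a·x + b·y + c.
Well B−Well A: −1081a − 146b = −178.9;  Well C−Well A: −488a − 380b = −307.4.
Solving gives a = 0.06804, b = 0.72157.
Gradient magnitude |∇z| = √(a² + b²) = √(0.00463 + 0.52066) = 0.72477.
True dip = arctan(0.72477) = 35.9°, dipping toward S (azimuth ≈ 185°).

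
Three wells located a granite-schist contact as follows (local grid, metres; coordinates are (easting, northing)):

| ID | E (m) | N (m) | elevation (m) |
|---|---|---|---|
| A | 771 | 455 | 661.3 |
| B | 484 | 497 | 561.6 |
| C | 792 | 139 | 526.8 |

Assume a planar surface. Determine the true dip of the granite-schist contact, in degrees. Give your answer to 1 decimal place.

31.5°

Let the plane be z = a·E + b·N + c.
B−A: −287a + 42b = −99.7;  C−A: 21a − 316b = −134.5.
Solving gives a = 0.41370, b = 0.45313.
Gradient magnitude |∇z| = √(a² + b²) = √(0.17115 + 0.20532) = 0.61357.
True dip = arctan(0.61357) = 31.5°, dipping toward SW (azimuth ≈ 222°).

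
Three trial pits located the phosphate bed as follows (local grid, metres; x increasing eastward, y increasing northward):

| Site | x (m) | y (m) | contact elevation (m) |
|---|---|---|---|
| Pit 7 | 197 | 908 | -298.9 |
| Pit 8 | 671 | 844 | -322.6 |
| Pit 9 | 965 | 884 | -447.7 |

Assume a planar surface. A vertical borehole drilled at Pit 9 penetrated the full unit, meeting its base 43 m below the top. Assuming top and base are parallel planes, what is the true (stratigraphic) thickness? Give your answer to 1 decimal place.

24.9 m

Two edge vectors: Pit 7→Pit 8 = (474, -64, -23.7), Pit 7→Pit 9 = (768, -24, -148.8).
Normal n = (Pit 7→Pit 8) × (Pit 7→Pit 9) = (8954.4, 52329.6, 37776).
So ∂z/∂x = −n_x/n_z = −0.23704 and ∂z/∂y = −n_y/n_z = −1.38526.
|∇z| = √(a²+b²) = 1.40539, so dip δ = arctan(1.40539) = 54.57°.
True thickness = vertical thickness × cos δ = 43 × cos 54.57° = 24.9 m.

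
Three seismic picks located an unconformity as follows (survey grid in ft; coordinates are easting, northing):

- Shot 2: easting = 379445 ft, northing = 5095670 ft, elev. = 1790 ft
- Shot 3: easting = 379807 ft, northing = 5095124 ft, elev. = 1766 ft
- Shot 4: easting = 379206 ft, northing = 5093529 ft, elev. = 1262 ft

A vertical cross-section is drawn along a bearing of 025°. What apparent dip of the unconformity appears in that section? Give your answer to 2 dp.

17.10°

Two edge vectors: Shot 2→Shot 3 = (362, -546, -24), Shot 2→Shot 4 = (-239, -2141, -528).
Normal n = (Shot 2→Shot 3) × (Shot 2→Shot 4) = (236904, 196872, -905536).
So ∂z/∂easting = −n_x/n_z = 0.26162 and ∂z/∂northing = −n_y/n_z = 0.21741.
Unit vector along 025° is (sin 25°, cos 25°) = (0.4226, 0.9063).
Slope in that direction = a·(0.4226) + b·(0.9063) = 0.30760.
Apparent dip = arctan|0.30760| = 17.10° (true dip is 18.8°, so apparent ≤ true as expected).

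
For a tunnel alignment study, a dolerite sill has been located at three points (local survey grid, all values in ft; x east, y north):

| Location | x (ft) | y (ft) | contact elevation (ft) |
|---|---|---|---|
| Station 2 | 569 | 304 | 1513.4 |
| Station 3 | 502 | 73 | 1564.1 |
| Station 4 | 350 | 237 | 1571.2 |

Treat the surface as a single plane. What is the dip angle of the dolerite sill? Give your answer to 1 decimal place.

14.9°

Two edge vectors: Station 2→Station 3 = (-67, -231, 50.7), Station 2→Station 4 = (-219, -67, 57.8).
Normal n = (Station 2→Station 3) × (Station 2→Station 4) = (-9954.9, -7230.7, -46100).
So ∂z/∂x = −n_x/n_z = −0.21594 and ∂z/∂y = −n_y/n_z = −0.15685.
Gradient magnitude |∇z| = √(a² + b²) = √(0.04663 + 0.02460) = 0.26689.
True dip = arctan(0.26689) = 14.9°, dipping toward NE (azimuth ≈ 054°).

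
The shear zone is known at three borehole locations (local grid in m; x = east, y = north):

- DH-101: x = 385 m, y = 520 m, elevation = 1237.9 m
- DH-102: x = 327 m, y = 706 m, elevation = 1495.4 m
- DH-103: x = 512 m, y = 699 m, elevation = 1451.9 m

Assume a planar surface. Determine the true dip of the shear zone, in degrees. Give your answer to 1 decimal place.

Let the plane be z = a·x + b·y + c.
DH-102−DH-101: −58a + 186b = 257.5;  DH-103−DH-101: 127a + 179b = 214.
Solving gives a = −0.18493, b = 1.32674.
Gradient magnitude |∇z| = √(a² + b²) = √(0.03420 + 1.76024) = 1.33957.
True dip = arctan(1.33957) = 53.3°, dipping toward S (azimuth ≈ 172°).

53.3°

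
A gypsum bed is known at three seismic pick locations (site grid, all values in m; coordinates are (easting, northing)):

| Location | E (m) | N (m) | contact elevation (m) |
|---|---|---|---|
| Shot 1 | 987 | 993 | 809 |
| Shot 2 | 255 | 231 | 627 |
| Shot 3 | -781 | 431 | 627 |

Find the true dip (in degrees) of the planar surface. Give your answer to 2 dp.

11.60°

Two edge vectors: Shot 1→Shot 2 = (-732, -762, -182), Shot 1→Shot 3 = (-1768, -562, -182).
Normal n = (Shot 1→Shot 2) × (Shot 1→Shot 3) = (36400, 188552, -935832).
So ∂z/∂E = −n_x/n_z = 0.03890 and ∂z/∂N = −n_y/n_z = 0.20148.
Gradient magnitude |∇z| = √(a² + b²) = √(0.00151 + 0.04059) = 0.20520.
True dip = arctan(0.20520) = 11.60°, dipping toward S (azimuth ≈ 191°).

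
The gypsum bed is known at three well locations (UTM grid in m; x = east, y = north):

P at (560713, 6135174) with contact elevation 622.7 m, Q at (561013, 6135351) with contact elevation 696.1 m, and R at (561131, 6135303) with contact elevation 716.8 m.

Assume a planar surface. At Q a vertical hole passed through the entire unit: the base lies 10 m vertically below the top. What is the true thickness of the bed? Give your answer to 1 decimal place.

Two edge vectors: P→Q = (300, 177, 73.4), P→R = (418, 129, 94.1).
Normal n = (P→Q) × (P→R) = (7187.1, 2451.2, -35286).
So ∂z/∂x = −n_x/n_z = 0.20368 and ∂z/∂y = −n_y/n_z = 0.06947.
|∇z| = √(a²+b²) = 0.21520, so dip δ = arctan(0.21520) = 12.14°.
True thickness = vertical thickness × cos δ = 10 × cos 12.14° = 9.8 m.

9.8 m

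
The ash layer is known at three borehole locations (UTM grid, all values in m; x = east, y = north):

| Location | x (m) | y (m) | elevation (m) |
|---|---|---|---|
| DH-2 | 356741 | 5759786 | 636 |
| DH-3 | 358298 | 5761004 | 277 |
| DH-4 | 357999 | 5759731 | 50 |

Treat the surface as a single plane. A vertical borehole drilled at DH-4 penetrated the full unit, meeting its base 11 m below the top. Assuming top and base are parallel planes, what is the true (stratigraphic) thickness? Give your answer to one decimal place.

9.7 m

Two edge vectors: DH-2→DH-3 = (1557, 1218, -359), DH-2→DH-4 = (1258, -55, -586).
Normal n = (DH-2→DH-3) × (DH-2→DH-4) = (-733493, 460780, -1617879).
So ∂z/∂x = −n_x/n_z = −0.45337 and ∂z/∂y = −n_y/n_z = 0.28480.
|∇z| = √(a²+b²) = 0.53540, so dip δ = arctan(0.53540) = 28.16°.
True thickness = vertical thickness × cos δ = 11 × cos 28.16° = 9.7 m.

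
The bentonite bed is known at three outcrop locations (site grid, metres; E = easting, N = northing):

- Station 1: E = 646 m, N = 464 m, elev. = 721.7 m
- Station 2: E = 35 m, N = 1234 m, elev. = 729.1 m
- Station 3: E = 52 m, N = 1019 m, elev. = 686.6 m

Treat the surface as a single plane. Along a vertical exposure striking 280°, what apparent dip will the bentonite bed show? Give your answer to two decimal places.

12.48°

Let the plane be z = a·E + b·N + c.
Station 2−Station 1: −611a + 770b = 7.4;  Station 3−Station 1: −594a + 555b = −35.1.
Solving gives a = 0.26323, b = 0.21849.
Unit vector along 280° is (sin 280°, cos 280°) = (-0.9848, 0.1736).
Slope in that direction = a·(-0.9848) + b·(0.1736) = −0.22129.
Apparent dip = arctan|0.22129| = 12.48° (true dip is 18.9°, so apparent ≤ true as expected).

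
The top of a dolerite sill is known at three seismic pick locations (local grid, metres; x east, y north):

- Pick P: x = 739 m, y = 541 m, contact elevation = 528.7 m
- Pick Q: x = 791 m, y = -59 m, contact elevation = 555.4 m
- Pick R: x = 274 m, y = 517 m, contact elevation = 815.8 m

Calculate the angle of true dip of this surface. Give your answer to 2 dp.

31.80°

Let the plane be z = a·x + b·y + c.
Pick Q−Pick P: 52a − 600b = 26.7;  Pick R−Pick P: −465a − 24b = 287.1.
Solving gives a = −0.61238, b = −0.09757.
Gradient magnitude |∇z| = √(a² + b²) = √(0.37501 + 0.00952) = 0.62011.
True dip = arctan(0.62011) = 31.80°, dipping toward E (azimuth ≈ 081°).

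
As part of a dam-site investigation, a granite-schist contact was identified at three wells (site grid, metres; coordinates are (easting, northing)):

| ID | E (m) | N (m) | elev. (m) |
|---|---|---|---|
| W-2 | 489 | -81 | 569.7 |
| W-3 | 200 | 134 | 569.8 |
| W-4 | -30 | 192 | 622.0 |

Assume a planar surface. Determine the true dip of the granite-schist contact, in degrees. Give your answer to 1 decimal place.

Two edge vectors: W-2→W-3 = (-289, 215, 0.1), W-2→W-4 = (-519, 273, 52.3).
Normal n = (W-2→W-3) × (W-2→W-4) = (11217.2, 15062.8, 32688).
So ∂z/∂E = −n_x/n_z = −0.34316 and ∂z/∂N = −n_y/n_z = −0.46081.
Gradient magnitude |∇z| = √(a² + b²) = √(0.11776 + 0.21234) = 0.57454.
True dip = arctan(0.57454) = 29.9°, dipping toward NE (azimuth ≈ 037°).

29.9°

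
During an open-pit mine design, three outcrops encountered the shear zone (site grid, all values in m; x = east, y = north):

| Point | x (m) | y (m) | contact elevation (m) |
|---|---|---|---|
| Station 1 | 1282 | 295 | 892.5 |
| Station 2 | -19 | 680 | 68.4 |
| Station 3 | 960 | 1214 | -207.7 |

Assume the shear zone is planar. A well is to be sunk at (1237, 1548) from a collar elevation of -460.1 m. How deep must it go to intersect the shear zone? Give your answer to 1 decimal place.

Let the plane be z = a·x + b·y + c.
Station 2−Station 1: −1301a + 385b = −824.1;  Station 3−Station 1: −322a + 919b = −1100.2.
Solving gives a = 0.311455, b = −1.088043.
Then c = 892.5 − a·1282 − b·295 = 814.19.
At (1237, 1548): z_contact = 385.27 − 1684.29 + 814.19 = -484.83 m.
Depth below ground = -460.1 − (-484.83) = 24.7 m.

24.7 m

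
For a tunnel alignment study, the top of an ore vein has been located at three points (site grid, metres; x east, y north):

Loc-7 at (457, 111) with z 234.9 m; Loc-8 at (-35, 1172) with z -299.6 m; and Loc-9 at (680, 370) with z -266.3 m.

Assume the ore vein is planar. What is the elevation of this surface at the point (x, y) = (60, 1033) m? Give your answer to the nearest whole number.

Let the plane be z = a·x + b·y + c.
Loc-8−Loc-7: −492a + 1061b = −534.5;  Loc-9−Loc-7: 223a + 259b = −501.2.
Solving gives a = −1.08051, b = −1.00482.
Then c = 234.9 − a·457 − b·111 = 840.23.
At (60, 1033): z = −64.8 − 1038.0 + 840.23 = -262.6 m.

-263 m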